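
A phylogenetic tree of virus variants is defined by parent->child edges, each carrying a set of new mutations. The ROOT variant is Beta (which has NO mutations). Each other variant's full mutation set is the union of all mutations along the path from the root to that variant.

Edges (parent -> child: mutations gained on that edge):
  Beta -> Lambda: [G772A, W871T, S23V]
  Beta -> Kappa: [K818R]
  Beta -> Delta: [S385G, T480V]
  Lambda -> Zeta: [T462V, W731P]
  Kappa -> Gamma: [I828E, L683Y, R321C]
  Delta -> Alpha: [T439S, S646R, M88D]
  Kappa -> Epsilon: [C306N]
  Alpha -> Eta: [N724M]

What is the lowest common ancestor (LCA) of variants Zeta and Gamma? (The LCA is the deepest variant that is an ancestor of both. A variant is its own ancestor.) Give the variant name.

Path from root to Zeta: Beta -> Lambda -> Zeta
  ancestors of Zeta: {Beta, Lambda, Zeta}
Path from root to Gamma: Beta -> Kappa -> Gamma
  ancestors of Gamma: {Beta, Kappa, Gamma}
Common ancestors: {Beta}
Walk up from Gamma: Gamma (not in ancestors of Zeta), Kappa (not in ancestors of Zeta), Beta (in ancestors of Zeta)
Deepest common ancestor (LCA) = Beta

Answer: Beta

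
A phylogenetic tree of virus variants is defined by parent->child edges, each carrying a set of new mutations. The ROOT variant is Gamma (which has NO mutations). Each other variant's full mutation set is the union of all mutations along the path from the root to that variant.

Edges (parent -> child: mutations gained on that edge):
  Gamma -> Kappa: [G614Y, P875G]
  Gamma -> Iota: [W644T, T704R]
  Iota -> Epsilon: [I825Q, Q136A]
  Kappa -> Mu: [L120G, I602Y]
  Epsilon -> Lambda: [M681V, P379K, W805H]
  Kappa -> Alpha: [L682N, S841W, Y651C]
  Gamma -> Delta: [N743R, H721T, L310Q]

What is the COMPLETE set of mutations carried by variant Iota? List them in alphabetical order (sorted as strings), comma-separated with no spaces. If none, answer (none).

At Gamma: gained [] -> total []
At Iota: gained ['W644T', 'T704R'] -> total ['T704R', 'W644T']

Answer: T704R,W644T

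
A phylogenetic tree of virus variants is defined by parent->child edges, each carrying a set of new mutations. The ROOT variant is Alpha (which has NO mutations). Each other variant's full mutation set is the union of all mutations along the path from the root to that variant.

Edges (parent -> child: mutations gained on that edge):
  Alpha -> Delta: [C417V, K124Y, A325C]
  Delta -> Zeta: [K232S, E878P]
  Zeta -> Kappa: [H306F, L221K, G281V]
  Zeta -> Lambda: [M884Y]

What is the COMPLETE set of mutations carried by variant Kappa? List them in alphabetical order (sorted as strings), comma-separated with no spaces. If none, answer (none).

At Alpha: gained [] -> total []
At Delta: gained ['C417V', 'K124Y', 'A325C'] -> total ['A325C', 'C417V', 'K124Y']
At Zeta: gained ['K232S', 'E878P'] -> total ['A325C', 'C417V', 'E878P', 'K124Y', 'K232S']
At Kappa: gained ['H306F', 'L221K', 'G281V'] -> total ['A325C', 'C417V', 'E878P', 'G281V', 'H306F', 'K124Y', 'K232S', 'L221K']

Answer: A325C,C417V,E878P,G281V,H306F,K124Y,K232S,L221K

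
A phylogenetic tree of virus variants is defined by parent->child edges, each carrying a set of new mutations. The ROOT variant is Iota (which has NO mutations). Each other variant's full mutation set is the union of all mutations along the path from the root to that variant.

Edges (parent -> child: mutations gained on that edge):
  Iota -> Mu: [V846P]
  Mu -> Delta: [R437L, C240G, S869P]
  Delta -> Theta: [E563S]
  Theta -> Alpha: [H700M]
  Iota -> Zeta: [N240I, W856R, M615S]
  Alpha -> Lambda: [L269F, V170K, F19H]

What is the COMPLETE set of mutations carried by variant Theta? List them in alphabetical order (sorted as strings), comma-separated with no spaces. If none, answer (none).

Answer: C240G,E563S,R437L,S869P,V846P

Derivation:
At Iota: gained [] -> total []
At Mu: gained ['V846P'] -> total ['V846P']
At Delta: gained ['R437L', 'C240G', 'S869P'] -> total ['C240G', 'R437L', 'S869P', 'V846P']
At Theta: gained ['E563S'] -> total ['C240G', 'E563S', 'R437L', 'S869P', 'V846P']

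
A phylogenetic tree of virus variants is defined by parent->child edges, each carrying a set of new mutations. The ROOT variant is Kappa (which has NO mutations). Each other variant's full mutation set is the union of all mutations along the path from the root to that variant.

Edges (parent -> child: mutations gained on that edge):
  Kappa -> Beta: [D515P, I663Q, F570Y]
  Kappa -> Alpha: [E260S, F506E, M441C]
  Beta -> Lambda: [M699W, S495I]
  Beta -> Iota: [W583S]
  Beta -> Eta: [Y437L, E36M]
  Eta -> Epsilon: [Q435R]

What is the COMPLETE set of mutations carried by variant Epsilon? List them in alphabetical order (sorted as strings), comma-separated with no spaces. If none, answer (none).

Answer: D515P,E36M,F570Y,I663Q,Q435R,Y437L

Derivation:
At Kappa: gained [] -> total []
At Beta: gained ['D515P', 'I663Q', 'F570Y'] -> total ['D515P', 'F570Y', 'I663Q']
At Eta: gained ['Y437L', 'E36M'] -> total ['D515P', 'E36M', 'F570Y', 'I663Q', 'Y437L']
At Epsilon: gained ['Q435R'] -> total ['D515P', 'E36M', 'F570Y', 'I663Q', 'Q435R', 'Y437L']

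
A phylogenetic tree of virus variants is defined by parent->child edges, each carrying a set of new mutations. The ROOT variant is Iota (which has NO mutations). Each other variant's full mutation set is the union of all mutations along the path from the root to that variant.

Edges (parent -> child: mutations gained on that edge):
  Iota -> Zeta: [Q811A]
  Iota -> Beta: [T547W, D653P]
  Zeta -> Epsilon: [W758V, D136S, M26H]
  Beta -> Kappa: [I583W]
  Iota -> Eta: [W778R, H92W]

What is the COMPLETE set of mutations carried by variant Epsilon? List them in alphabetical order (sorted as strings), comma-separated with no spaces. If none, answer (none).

Answer: D136S,M26H,Q811A,W758V

Derivation:
At Iota: gained [] -> total []
At Zeta: gained ['Q811A'] -> total ['Q811A']
At Epsilon: gained ['W758V', 'D136S', 'M26H'] -> total ['D136S', 'M26H', 'Q811A', 'W758V']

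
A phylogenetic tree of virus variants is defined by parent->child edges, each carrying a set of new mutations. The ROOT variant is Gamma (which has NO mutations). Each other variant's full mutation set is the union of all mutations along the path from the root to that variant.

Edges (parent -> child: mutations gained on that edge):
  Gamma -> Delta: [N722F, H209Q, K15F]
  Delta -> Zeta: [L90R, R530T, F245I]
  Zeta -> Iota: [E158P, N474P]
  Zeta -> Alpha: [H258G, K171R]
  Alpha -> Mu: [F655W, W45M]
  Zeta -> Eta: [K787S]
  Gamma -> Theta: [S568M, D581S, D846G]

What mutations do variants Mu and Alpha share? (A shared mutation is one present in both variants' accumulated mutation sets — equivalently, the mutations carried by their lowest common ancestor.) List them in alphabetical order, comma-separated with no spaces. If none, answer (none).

Accumulating mutations along path to Mu:
  At Gamma: gained [] -> total []
  At Delta: gained ['N722F', 'H209Q', 'K15F'] -> total ['H209Q', 'K15F', 'N722F']
  At Zeta: gained ['L90R', 'R530T', 'F245I'] -> total ['F245I', 'H209Q', 'K15F', 'L90R', 'N722F', 'R530T']
  At Alpha: gained ['H258G', 'K171R'] -> total ['F245I', 'H209Q', 'H258G', 'K15F', 'K171R', 'L90R', 'N722F', 'R530T']
  At Mu: gained ['F655W', 'W45M'] -> total ['F245I', 'F655W', 'H209Q', 'H258G', 'K15F', 'K171R', 'L90R', 'N722F', 'R530T', 'W45M']
Mutations(Mu) = ['F245I', 'F655W', 'H209Q', 'H258G', 'K15F', 'K171R', 'L90R', 'N722F', 'R530T', 'W45M']
Accumulating mutations along path to Alpha:
  At Gamma: gained [] -> total []
  At Delta: gained ['N722F', 'H209Q', 'K15F'] -> total ['H209Q', 'K15F', 'N722F']
  At Zeta: gained ['L90R', 'R530T', 'F245I'] -> total ['F245I', 'H209Q', 'K15F', 'L90R', 'N722F', 'R530T']
  At Alpha: gained ['H258G', 'K171R'] -> total ['F245I', 'H209Q', 'H258G', 'K15F', 'K171R', 'L90R', 'N722F', 'R530T']
Mutations(Alpha) = ['F245I', 'H209Q', 'H258G', 'K15F', 'K171R', 'L90R', 'N722F', 'R530T']
Intersection: ['F245I', 'F655W', 'H209Q', 'H258G', 'K15F', 'K171R', 'L90R', 'N722F', 'R530T', 'W45M'] ∩ ['F245I', 'H209Q', 'H258G', 'K15F', 'K171R', 'L90R', 'N722F', 'R530T'] = ['F245I', 'H209Q', 'H258G', 'K15F', 'K171R', 'L90R', 'N722F', 'R530T']

Answer: F245I,H209Q,H258G,K15F,K171R,L90R,N722F,R530T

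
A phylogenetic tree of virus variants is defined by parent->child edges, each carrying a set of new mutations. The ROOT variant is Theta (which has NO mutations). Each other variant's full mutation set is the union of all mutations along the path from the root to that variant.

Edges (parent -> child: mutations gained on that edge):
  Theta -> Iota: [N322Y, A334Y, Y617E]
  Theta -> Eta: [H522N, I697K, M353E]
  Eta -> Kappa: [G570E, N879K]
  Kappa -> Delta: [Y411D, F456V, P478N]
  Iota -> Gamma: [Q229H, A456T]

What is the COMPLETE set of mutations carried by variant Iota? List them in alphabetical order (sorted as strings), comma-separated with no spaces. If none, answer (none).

At Theta: gained [] -> total []
At Iota: gained ['N322Y', 'A334Y', 'Y617E'] -> total ['A334Y', 'N322Y', 'Y617E']

Answer: A334Y,N322Y,Y617E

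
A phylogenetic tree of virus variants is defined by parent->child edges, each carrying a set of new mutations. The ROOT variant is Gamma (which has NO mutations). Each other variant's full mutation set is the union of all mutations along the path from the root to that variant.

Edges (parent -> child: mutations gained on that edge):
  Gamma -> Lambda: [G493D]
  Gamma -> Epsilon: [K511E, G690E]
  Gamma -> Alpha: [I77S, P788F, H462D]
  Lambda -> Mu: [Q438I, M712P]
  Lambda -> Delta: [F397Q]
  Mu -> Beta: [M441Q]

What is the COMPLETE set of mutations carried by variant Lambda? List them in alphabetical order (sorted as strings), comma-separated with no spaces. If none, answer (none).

At Gamma: gained [] -> total []
At Lambda: gained ['G493D'] -> total ['G493D']

Answer: G493D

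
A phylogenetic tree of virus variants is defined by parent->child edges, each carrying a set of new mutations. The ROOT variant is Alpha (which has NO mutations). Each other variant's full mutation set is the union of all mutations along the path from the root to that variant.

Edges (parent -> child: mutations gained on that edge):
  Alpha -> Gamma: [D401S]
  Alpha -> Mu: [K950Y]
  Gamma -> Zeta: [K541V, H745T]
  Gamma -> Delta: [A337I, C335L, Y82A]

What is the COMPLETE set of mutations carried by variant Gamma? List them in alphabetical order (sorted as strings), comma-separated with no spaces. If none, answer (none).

Answer: D401S

Derivation:
At Alpha: gained [] -> total []
At Gamma: gained ['D401S'] -> total ['D401S']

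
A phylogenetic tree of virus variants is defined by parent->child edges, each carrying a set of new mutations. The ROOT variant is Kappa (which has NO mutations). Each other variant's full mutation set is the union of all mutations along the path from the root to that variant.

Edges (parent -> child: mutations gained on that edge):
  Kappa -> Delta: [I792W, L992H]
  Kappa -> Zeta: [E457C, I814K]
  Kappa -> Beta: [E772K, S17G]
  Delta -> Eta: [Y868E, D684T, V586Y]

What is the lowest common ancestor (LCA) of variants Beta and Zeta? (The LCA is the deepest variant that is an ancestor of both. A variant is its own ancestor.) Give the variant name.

Answer: Kappa

Derivation:
Path from root to Beta: Kappa -> Beta
  ancestors of Beta: {Kappa, Beta}
Path from root to Zeta: Kappa -> Zeta
  ancestors of Zeta: {Kappa, Zeta}
Common ancestors: {Kappa}
Walk up from Zeta: Zeta (not in ancestors of Beta), Kappa (in ancestors of Beta)
Deepest common ancestor (LCA) = Kappa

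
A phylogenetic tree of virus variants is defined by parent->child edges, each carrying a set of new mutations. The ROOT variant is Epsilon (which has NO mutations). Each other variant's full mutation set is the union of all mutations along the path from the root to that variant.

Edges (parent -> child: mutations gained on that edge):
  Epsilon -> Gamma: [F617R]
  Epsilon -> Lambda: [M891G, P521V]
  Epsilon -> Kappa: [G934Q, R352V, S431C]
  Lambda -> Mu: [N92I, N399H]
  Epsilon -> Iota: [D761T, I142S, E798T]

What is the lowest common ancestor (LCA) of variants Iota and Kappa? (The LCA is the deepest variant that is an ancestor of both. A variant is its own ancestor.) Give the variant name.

Path from root to Iota: Epsilon -> Iota
  ancestors of Iota: {Epsilon, Iota}
Path from root to Kappa: Epsilon -> Kappa
  ancestors of Kappa: {Epsilon, Kappa}
Common ancestors: {Epsilon}
Walk up from Kappa: Kappa (not in ancestors of Iota), Epsilon (in ancestors of Iota)
Deepest common ancestor (LCA) = Epsilon

Answer: Epsilon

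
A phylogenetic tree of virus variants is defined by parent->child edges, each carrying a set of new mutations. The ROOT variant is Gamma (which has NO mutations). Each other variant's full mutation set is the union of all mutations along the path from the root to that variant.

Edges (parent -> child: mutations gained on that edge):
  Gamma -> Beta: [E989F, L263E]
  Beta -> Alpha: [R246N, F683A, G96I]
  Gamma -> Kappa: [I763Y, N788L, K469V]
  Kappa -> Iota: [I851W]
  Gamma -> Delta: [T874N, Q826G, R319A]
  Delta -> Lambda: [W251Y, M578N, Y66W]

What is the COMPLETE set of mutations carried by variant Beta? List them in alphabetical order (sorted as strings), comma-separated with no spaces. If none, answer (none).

Answer: E989F,L263E

Derivation:
At Gamma: gained [] -> total []
At Beta: gained ['E989F', 'L263E'] -> total ['E989F', 'L263E']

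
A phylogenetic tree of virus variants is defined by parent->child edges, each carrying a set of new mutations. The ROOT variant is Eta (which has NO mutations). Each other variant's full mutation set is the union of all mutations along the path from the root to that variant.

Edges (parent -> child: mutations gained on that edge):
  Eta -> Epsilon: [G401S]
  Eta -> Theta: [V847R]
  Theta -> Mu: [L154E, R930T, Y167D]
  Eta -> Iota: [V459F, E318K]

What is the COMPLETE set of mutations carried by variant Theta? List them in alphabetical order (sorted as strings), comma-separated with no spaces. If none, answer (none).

Answer: V847R

Derivation:
At Eta: gained [] -> total []
At Theta: gained ['V847R'] -> total ['V847R']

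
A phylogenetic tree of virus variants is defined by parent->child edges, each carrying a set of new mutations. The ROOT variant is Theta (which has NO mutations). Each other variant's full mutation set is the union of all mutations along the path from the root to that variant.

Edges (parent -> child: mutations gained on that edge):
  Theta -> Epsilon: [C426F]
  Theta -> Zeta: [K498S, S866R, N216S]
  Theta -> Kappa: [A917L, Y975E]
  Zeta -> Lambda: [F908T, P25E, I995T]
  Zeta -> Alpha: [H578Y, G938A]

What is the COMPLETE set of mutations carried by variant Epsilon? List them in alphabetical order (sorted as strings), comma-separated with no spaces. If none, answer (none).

At Theta: gained [] -> total []
At Epsilon: gained ['C426F'] -> total ['C426F']

Answer: C426F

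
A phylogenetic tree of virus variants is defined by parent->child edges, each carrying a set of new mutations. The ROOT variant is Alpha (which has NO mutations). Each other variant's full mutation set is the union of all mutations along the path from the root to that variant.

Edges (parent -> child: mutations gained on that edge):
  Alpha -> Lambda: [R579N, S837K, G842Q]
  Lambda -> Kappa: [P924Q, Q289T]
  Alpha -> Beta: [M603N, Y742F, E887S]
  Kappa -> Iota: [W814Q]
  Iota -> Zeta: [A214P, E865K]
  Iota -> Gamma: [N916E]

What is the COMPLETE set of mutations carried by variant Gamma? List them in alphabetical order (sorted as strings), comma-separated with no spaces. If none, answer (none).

Answer: G842Q,N916E,P924Q,Q289T,R579N,S837K,W814Q

Derivation:
At Alpha: gained [] -> total []
At Lambda: gained ['R579N', 'S837K', 'G842Q'] -> total ['G842Q', 'R579N', 'S837K']
At Kappa: gained ['P924Q', 'Q289T'] -> total ['G842Q', 'P924Q', 'Q289T', 'R579N', 'S837K']
At Iota: gained ['W814Q'] -> total ['G842Q', 'P924Q', 'Q289T', 'R579N', 'S837K', 'W814Q']
At Gamma: gained ['N916E'] -> total ['G842Q', 'N916E', 'P924Q', 'Q289T', 'R579N', 'S837K', 'W814Q']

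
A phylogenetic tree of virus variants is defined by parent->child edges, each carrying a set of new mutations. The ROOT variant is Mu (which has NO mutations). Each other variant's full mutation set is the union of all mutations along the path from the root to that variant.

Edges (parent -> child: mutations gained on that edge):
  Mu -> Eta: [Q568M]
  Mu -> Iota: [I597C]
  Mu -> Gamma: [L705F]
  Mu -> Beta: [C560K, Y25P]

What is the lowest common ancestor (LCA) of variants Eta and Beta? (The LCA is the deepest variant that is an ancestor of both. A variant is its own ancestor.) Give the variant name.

Path from root to Eta: Mu -> Eta
  ancestors of Eta: {Mu, Eta}
Path from root to Beta: Mu -> Beta
  ancestors of Beta: {Mu, Beta}
Common ancestors: {Mu}
Walk up from Beta: Beta (not in ancestors of Eta), Mu (in ancestors of Eta)
Deepest common ancestor (LCA) = Mu

Answer: Mu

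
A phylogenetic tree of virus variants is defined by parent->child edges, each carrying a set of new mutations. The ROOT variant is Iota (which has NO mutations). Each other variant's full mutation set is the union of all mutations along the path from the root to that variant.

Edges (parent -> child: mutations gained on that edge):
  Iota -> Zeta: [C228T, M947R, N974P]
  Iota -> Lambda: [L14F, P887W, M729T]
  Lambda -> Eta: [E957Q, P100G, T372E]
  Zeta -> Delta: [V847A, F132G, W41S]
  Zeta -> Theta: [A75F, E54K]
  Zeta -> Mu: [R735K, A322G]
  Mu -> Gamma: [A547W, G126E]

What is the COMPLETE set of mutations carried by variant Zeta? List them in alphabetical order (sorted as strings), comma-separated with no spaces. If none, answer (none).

Answer: C228T,M947R,N974P

Derivation:
At Iota: gained [] -> total []
At Zeta: gained ['C228T', 'M947R', 'N974P'] -> total ['C228T', 'M947R', 'N974P']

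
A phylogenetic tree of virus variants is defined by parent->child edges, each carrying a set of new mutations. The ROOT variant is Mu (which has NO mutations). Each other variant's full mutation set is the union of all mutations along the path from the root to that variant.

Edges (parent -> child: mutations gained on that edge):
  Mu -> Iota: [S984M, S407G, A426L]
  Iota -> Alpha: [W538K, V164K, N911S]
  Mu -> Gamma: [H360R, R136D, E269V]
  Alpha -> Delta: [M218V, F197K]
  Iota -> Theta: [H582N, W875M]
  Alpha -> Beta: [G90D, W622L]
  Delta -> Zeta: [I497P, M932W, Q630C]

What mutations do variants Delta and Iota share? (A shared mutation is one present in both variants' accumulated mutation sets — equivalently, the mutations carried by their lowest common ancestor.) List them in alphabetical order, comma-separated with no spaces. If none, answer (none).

Answer: A426L,S407G,S984M

Derivation:
Accumulating mutations along path to Delta:
  At Mu: gained [] -> total []
  At Iota: gained ['S984M', 'S407G', 'A426L'] -> total ['A426L', 'S407G', 'S984M']
  At Alpha: gained ['W538K', 'V164K', 'N911S'] -> total ['A426L', 'N911S', 'S407G', 'S984M', 'V164K', 'W538K']
  At Delta: gained ['M218V', 'F197K'] -> total ['A426L', 'F197K', 'M218V', 'N911S', 'S407G', 'S984M', 'V164K', 'W538K']
Mutations(Delta) = ['A426L', 'F197K', 'M218V', 'N911S', 'S407G', 'S984M', 'V164K', 'W538K']
Accumulating mutations along path to Iota:
  At Mu: gained [] -> total []
  At Iota: gained ['S984M', 'S407G', 'A426L'] -> total ['A426L', 'S407G', 'S984M']
Mutations(Iota) = ['A426L', 'S407G', 'S984M']
Intersection: ['A426L', 'F197K', 'M218V', 'N911S', 'S407G', 'S984M', 'V164K', 'W538K'] ∩ ['A426L', 'S407G', 'S984M'] = ['A426L', 'S407G', 'S984M']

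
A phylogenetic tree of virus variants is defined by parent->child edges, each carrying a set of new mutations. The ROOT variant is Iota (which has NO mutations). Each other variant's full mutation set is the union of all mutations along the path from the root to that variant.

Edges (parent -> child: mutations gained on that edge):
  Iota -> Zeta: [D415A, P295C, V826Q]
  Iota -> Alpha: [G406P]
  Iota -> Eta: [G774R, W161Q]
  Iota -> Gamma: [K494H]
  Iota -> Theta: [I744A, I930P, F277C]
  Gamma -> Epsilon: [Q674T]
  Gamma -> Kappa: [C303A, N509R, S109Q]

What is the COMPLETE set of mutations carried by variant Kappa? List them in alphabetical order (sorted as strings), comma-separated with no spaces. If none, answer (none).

Answer: C303A,K494H,N509R,S109Q

Derivation:
At Iota: gained [] -> total []
At Gamma: gained ['K494H'] -> total ['K494H']
At Kappa: gained ['C303A', 'N509R', 'S109Q'] -> total ['C303A', 'K494H', 'N509R', 'S109Q']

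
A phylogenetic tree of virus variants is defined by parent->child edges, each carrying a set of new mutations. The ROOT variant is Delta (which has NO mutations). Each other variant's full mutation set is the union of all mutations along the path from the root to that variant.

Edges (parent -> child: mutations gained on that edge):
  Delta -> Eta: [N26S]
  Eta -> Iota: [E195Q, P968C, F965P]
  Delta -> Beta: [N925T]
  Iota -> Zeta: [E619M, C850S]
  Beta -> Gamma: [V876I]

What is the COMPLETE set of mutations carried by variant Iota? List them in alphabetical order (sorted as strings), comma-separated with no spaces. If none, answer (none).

At Delta: gained [] -> total []
At Eta: gained ['N26S'] -> total ['N26S']
At Iota: gained ['E195Q', 'P968C', 'F965P'] -> total ['E195Q', 'F965P', 'N26S', 'P968C']

Answer: E195Q,F965P,N26S,P968C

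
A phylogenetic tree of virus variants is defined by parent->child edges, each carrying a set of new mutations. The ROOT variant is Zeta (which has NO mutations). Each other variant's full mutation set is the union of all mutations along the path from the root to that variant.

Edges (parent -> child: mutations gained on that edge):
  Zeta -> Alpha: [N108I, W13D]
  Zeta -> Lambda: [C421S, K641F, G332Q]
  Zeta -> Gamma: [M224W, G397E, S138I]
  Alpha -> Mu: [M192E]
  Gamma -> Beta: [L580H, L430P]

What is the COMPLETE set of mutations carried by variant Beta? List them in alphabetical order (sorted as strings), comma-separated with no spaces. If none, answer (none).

Answer: G397E,L430P,L580H,M224W,S138I

Derivation:
At Zeta: gained [] -> total []
At Gamma: gained ['M224W', 'G397E', 'S138I'] -> total ['G397E', 'M224W', 'S138I']
At Beta: gained ['L580H', 'L430P'] -> total ['G397E', 'L430P', 'L580H', 'M224W', 'S138I']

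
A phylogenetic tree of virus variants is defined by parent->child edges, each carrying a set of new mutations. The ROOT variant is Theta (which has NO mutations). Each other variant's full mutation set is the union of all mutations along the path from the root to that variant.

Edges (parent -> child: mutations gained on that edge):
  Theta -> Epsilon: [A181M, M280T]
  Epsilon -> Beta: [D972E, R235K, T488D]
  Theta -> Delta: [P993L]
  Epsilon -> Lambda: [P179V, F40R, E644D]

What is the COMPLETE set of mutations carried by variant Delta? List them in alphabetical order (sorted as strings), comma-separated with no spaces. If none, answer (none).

At Theta: gained [] -> total []
At Delta: gained ['P993L'] -> total ['P993L']

Answer: P993L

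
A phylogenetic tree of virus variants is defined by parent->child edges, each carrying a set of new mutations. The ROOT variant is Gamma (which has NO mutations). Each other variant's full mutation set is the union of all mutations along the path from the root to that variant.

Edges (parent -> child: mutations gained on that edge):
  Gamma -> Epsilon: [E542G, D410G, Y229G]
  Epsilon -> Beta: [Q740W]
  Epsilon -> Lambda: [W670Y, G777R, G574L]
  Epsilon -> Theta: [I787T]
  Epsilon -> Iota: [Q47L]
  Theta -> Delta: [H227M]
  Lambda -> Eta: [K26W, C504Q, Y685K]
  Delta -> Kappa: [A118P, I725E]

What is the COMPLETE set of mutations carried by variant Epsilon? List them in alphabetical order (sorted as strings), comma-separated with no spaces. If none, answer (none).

Answer: D410G,E542G,Y229G

Derivation:
At Gamma: gained [] -> total []
At Epsilon: gained ['E542G', 'D410G', 'Y229G'] -> total ['D410G', 'E542G', 'Y229G']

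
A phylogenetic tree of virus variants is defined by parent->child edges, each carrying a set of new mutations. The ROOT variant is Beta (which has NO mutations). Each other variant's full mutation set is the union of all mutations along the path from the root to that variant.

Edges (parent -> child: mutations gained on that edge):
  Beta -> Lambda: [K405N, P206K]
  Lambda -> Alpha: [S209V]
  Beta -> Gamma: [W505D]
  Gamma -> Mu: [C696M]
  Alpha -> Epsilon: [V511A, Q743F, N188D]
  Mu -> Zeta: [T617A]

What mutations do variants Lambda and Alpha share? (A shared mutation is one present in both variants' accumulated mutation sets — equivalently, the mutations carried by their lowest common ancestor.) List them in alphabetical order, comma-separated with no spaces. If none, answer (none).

Answer: K405N,P206K

Derivation:
Accumulating mutations along path to Lambda:
  At Beta: gained [] -> total []
  At Lambda: gained ['K405N', 'P206K'] -> total ['K405N', 'P206K']
Mutations(Lambda) = ['K405N', 'P206K']
Accumulating mutations along path to Alpha:
  At Beta: gained [] -> total []
  At Lambda: gained ['K405N', 'P206K'] -> total ['K405N', 'P206K']
  At Alpha: gained ['S209V'] -> total ['K405N', 'P206K', 'S209V']
Mutations(Alpha) = ['K405N', 'P206K', 'S209V']
Intersection: ['K405N', 'P206K'] ∩ ['K405N', 'P206K', 'S209V'] = ['K405N', 'P206K']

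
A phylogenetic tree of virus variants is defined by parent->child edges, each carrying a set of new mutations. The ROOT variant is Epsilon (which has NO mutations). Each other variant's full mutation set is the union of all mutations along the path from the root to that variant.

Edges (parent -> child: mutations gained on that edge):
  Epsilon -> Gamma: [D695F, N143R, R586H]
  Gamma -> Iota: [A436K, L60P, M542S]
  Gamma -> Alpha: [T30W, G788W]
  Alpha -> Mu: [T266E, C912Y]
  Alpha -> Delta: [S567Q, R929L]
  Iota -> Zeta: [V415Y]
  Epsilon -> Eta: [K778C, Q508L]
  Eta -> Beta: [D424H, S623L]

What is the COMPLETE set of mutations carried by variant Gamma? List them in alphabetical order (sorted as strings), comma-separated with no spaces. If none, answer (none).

At Epsilon: gained [] -> total []
At Gamma: gained ['D695F', 'N143R', 'R586H'] -> total ['D695F', 'N143R', 'R586H']

Answer: D695F,N143R,R586H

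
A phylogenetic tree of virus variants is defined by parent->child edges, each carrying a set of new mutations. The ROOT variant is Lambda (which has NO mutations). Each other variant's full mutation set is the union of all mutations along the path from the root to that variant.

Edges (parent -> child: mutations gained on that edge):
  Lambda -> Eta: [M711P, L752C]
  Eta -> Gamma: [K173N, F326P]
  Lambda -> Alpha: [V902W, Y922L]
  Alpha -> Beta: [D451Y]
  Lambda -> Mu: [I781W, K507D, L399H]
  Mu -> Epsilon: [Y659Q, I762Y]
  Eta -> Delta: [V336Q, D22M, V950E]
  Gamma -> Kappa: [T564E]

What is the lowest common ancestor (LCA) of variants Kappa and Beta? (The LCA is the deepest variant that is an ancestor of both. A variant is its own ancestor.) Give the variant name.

Path from root to Kappa: Lambda -> Eta -> Gamma -> Kappa
  ancestors of Kappa: {Lambda, Eta, Gamma, Kappa}
Path from root to Beta: Lambda -> Alpha -> Beta
  ancestors of Beta: {Lambda, Alpha, Beta}
Common ancestors: {Lambda}
Walk up from Beta: Beta (not in ancestors of Kappa), Alpha (not in ancestors of Kappa), Lambda (in ancestors of Kappa)
Deepest common ancestor (LCA) = Lambda

Answer: Lambda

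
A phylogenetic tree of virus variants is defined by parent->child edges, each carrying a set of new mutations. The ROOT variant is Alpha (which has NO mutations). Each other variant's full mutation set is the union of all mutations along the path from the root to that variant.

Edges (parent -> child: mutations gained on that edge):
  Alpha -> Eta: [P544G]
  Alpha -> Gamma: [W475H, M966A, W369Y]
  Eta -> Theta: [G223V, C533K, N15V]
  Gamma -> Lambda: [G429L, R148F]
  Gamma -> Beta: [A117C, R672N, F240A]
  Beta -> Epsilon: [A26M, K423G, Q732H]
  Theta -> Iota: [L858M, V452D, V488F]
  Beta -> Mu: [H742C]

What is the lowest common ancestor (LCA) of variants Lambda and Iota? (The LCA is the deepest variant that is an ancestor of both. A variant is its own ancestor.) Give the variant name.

Path from root to Lambda: Alpha -> Gamma -> Lambda
  ancestors of Lambda: {Alpha, Gamma, Lambda}
Path from root to Iota: Alpha -> Eta -> Theta -> Iota
  ancestors of Iota: {Alpha, Eta, Theta, Iota}
Common ancestors: {Alpha}
Walk up from Iota: Iota (not in ancestors of Lambda), Theta (not in ancestors of Lambda), Eta (not in ancestors of Lambda), Alpha (in ancestors of Lambda)
Deepest common ancestor (LCA) = Alpha

Answer: Alpha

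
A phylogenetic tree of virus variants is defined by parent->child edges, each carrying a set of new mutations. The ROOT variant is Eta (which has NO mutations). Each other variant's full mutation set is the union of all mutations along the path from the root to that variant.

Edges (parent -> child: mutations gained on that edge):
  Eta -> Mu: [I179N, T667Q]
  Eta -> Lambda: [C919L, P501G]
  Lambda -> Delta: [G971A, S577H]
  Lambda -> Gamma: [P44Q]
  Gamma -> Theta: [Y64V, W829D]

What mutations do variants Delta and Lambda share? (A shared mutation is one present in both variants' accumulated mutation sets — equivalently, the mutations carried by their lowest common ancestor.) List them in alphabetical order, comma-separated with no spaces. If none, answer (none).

Accumulating mutations along path to Delta:
  At Eta: gained [] -> total []
  At Lambda: gained ['C919L', 'P501G'] -> total ['C919L', 'P501G']
  At Delta: gained ['G971A', 'S577H'] -> total ['C919L', 'G971A', 'P501G', 'S577H']
Mutations(Delta) = ['C919L', 'G971A', 'P501G', 'S577H']
Accumulating mutations along path to Lambda:
  At Eta: gained [] -> total []
  At Lambda: gained ['C919L', 'P501G'] -> total ['C919L', 'P501G']
Mutations(Lambda) = ['C919L', 'P501G']
Intersection: ['C919L', 'G971A', 'P501G', 'S577H'] ∩ ['C919L', 'P501G'] = ['C919L', 'P501G']

Answer: C919L,P501G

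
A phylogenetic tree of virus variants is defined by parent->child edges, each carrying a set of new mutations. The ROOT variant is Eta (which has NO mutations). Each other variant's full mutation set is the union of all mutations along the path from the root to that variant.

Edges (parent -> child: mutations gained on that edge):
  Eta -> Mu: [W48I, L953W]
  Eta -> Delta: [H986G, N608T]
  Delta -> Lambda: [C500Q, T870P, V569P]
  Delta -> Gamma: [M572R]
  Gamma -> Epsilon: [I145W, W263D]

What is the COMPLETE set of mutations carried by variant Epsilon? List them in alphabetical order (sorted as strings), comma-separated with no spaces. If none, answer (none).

Answer: H986G,I145W,M572R,N608T,W263D

Derivation:
At Eta: gained [] -> total []
At Delta: gained ['H986G', 'N608T'] -> total ['H986G', 'N608T']
At Gamma: gained ['M572R'] -> total ['H986G', 'M572R', 'N608T']
At Epsilon: gained ['I145W', 'W263D'] -> total ['H986G', 'I145W', 'M572R', 'N608T', 'W263D']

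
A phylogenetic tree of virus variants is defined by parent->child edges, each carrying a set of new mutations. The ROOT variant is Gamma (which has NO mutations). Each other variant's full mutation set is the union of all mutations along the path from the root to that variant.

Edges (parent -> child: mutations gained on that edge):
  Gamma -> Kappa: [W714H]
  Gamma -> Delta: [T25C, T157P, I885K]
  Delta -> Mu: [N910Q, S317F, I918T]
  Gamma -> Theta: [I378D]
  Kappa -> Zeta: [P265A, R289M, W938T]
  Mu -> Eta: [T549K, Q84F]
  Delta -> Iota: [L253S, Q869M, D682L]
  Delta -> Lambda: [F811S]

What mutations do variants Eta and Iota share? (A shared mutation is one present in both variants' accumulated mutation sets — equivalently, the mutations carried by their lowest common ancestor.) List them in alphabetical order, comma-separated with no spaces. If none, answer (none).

Answer: I885K,T157P,T25C

Derivation:
Accumulating mutations along path to Eta:
  At Gamma: gained [] -> total []
  At Delta: gained ['T25C', 'T157P', 'I885K'] -> total ['I885K', 'T157P', 'T25C']
  At Mu: gained ['N910Q', 'S317F', 'I918T'] -> total ['I885K', 'I918T', 'N910Q', 'S317F', 'T157P', 'T25C']
  At Eta: gained ['T549K', 'Q84F'] -> total ['I885K', 'I918T', 'N910Q', 'Q84F', 'S317F', 'T157P', 'T25C', 'T549K']
Mutations(Eta) = ['I885K', 'I918T', 'N910Q', 'Q84F', 'S317F', 'T157P', 'T25C', 'T549K']
Accumulating mutations along path to Iota:
  At Gamma: gained [] -> total []
  At Delta: gained ['T25C', 'T157P', 'I885K'] -> total ['I885K', 'T157P', 'T25C']
  At Iota: gained ['L253S', 'Q869M', 'D682L'] -> total ['D682L', 'I885K', 'L253S', 'Q869M', 'T157P', 'T25C']
Mutations(Iota) = ['D682L', 'I885K', 'L253S', 'Q869M', 'T157P', 'T25C']
Intersection: ['I885K', 'I918T', 'N910Q', 'Q84F', 'S317F', 'T157P', 'T25C', 'T549K'] ∩ ['D682L', 'I885K', 'L253S', 'Q869M', 'T157P', 'T25C'] = ['I885K', 'T157P', 'T25C']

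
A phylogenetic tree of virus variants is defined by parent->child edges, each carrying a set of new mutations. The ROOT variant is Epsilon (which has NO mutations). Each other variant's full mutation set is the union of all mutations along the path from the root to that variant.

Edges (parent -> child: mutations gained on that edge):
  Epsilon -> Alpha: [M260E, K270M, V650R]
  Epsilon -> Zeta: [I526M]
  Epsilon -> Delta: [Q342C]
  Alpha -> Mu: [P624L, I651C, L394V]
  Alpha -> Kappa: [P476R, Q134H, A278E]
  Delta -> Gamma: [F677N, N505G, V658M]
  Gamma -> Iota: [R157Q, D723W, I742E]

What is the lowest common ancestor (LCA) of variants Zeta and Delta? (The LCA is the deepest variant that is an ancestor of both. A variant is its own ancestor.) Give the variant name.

Path from root to Zeta: Epsilon -> Zeta
  ancestors of Zeta: {Epsilon, Zeta}
Path from root to Delta: Epsilon -> Delta
  ancestors of Delta: {Epsilon, Delta}
Common ancestors: {Epsilon}
Walk up from Delta: Delta (not in ancestors of Zeta), Epsilon (in ancestors of Zeta)
Deepest common ancestor (LCA) = Epsilon

Answer: Epsilon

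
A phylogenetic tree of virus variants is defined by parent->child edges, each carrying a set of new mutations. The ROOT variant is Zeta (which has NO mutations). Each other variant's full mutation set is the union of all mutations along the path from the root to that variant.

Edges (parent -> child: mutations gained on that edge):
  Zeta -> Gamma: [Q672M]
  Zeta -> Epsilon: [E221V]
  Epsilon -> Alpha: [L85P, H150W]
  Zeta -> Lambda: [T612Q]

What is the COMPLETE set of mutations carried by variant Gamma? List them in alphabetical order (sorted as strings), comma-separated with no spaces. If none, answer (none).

At Zeta: gained [] -> total []
At Gamma: gained ['Q672M'] -> total ['Q672M']

Answer: Q672M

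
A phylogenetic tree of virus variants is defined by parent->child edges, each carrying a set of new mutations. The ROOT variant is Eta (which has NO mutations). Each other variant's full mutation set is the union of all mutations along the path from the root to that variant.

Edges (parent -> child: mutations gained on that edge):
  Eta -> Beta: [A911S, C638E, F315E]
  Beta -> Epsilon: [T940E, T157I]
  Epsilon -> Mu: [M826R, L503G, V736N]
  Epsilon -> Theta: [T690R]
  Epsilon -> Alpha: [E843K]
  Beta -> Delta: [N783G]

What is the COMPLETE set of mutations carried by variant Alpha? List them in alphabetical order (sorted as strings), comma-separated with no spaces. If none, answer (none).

Answer: A911S,C638E,E843K,F315E,T157I,T940E

Derivation:
At Eta: gained [] -> total []
At Beta: gained ['A911S', 'C638E', 'F315E'] -> total ['A911S', 'C638E', 'F315E']
At Epsilon: gained ['T940E', 'T157I'] -> total ['A911S', 'C638E', 'F315E', 'T157I', 'T940E']
At Alpha: gained ['E843K'] -> total ['A911S', 'C638E', 'E843K', 'F315E', 'T157I', 'T940E']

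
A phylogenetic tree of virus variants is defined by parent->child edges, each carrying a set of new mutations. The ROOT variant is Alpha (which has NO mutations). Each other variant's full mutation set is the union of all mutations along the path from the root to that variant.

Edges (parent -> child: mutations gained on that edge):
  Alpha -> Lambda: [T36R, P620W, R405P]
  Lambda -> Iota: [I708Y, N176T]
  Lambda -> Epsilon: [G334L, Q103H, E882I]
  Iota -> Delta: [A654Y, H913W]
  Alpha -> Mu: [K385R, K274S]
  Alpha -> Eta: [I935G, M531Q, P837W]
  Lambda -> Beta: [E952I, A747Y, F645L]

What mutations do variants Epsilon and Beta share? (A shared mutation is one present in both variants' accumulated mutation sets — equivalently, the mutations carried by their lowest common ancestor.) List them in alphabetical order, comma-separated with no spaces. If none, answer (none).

Answer: P620W,R405P,T36R

Derivation:
Accumulating mutations along path to Epsilon:
  At Alpha: gained [] -> total []
  At Lambda: gained ['T36R', 'P620W', 'R405P'] -> total ['P620W', 'R405P', 'T36R']
  At Epsilon: gained ['G334L', 'Q103H', 'E882I'] -> total ['E882I', 'G334L', 'P620W', 'Q103H', 'R405P', 'T36R']
Mutations(Epsilon) = ['E882I', 'G334L', 'P620W', 'Q103H', 'R405P', 'T36R']
Accumulating mutations along path to Beta:
  At Alpha: gained [] -> total []
  At Lambda: gained ['T36R', 'P620W', 'R405P'] -> total ['P620W', 'R405P', 'T36R']
  At Beta: gained ['E952I', 'A747Y', 'F645L'] -> total ['A747Y', 'E952I', 'F645L', 'P620W', 'R405P', 'T36R']
Mutations(Beta) = ['A747Y', 'E952I', 'F645L', 'P620W', 'R405P', 'T36R']
Intersection: ['E882I', 'G334L', 'P620W', 'Q103H', 'R405P', 'T36R'] ∩ ['A747Y', 'E952I', 'F645L', 'P620W', 'R405P', 'T36R'] = ['P620W', 'R405P', 'T36R']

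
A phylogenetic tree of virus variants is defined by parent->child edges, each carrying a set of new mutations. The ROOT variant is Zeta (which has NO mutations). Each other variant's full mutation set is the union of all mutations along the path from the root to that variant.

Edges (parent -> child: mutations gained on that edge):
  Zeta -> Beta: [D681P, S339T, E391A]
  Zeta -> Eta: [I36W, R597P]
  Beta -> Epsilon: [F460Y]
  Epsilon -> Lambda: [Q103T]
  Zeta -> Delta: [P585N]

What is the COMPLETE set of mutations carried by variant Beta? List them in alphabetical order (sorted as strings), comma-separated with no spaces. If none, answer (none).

Answer: D681P,E391A,S339T

Derivation:
At Zeta: gained [] -> total []
At Beta: gained ['D681P', 'S339T', 'E391A'] -> total ['D681P', 'E391A', 'S339T']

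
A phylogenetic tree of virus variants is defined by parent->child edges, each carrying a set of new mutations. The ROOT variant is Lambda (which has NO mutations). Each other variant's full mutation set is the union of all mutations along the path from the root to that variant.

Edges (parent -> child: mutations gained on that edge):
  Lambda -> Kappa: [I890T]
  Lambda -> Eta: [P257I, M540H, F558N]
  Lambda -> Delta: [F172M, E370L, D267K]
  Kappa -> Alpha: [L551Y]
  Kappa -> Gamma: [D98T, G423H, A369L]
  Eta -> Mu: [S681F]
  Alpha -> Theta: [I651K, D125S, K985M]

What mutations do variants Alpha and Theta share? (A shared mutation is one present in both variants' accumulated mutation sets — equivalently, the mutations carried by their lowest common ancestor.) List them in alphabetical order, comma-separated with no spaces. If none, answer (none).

Accumulating mutations along path to Alpha:
  At Lambda: gained [] -> total []
  At Kappa: gained ['I890T'] -> total ['I890T']
  At Alpha: gained ['L551Y'] -> total ['I890T', 'L551Y']
Mutations(Alpha) = ['I890T', 'L551Y']
Accumulating mutations along path to Theta:
  At Lambda: gained [] -> total []
  At Kappa: gained ['I890T'] -> total ['I890T']
  At Alpha: gained ['L551Y'] -> total ['I890T', 'L551Y']
  At Theta: gained ['I651K', 'D125S', 'K985M'] -> total ['D125S', 'I651K', 'I890T', 'K985M', 'L551Y']
Mutations(Theta) = ['D125S', 'I651K', 'I890T', 'K985M', 'L551Y']
Intersection: ['I890T', 'L551Y'] ∩ ['D125S', 'I651K', 'I890T', 'K985M', 'L551Y'] = ['I890T', 'L551Y']

Answer: I890T,L551Y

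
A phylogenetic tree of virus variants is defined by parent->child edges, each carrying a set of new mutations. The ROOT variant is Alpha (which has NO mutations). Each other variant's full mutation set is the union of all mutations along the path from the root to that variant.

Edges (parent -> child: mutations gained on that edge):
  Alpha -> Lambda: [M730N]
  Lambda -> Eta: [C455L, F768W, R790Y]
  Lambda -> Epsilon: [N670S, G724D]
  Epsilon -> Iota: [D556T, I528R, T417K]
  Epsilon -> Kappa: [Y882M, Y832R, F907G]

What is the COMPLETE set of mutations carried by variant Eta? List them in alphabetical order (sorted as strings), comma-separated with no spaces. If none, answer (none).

At Alpha: gained [] -> total []
At Lambda: gained ['M730N'] -> total ['M730N']
At Eta: gained ['C455L', 'F768W', 'R790Y'] -> total ['C455L', 'F768W', 'M730N', 'R790Y']

Answer: C455L,F768W,M730N,R790Y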